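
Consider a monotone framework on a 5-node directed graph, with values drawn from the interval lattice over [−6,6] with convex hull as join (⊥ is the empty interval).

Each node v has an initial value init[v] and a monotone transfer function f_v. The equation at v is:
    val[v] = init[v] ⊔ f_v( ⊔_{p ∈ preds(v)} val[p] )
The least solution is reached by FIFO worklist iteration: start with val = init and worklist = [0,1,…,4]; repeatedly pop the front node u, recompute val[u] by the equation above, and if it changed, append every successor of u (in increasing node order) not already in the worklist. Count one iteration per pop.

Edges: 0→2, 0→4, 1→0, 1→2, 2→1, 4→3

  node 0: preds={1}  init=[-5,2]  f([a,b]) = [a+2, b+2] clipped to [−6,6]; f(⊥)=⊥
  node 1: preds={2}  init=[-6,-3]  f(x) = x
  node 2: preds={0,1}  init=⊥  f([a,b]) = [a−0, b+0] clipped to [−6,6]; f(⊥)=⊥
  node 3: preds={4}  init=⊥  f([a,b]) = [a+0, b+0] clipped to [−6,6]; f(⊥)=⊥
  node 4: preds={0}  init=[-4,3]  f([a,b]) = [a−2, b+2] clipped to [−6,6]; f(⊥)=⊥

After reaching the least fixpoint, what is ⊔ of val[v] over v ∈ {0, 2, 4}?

Iteration log — 18 steps:
  step 1. node 0  ⊔preds=[-6,-3]  new=[-5,2]  stable
  step 2. node 1  ⊔preds=⊥  new=[-6,-3]  stable
  step 3. node 2  ⊔preds=[-6,2]  new=[-6,2]  old=⊥  +wl: 1
  step 4. node 3  ⊔preds=[-4,3]  new=[-4,3]  old=⊥  +wl: 
  step 5. node 4  ⊔preds=[-5,2]  new=[-6,4]  old=[-4,3]  +wl: 3
  step 6. node 1  ⊔preds=[-6,2]  new=[-6,2]  old=[-6,-3]  +wl: 0,2
  step 7. node 3  ⊔preds=[-6,4]  new=[-6,4]  old=[-4,3]  +wl: 
  step 8. node 0  ⊔preds=[-6,2]  new=[-5,4]  old=[-5,2]  +wl: 4
  step 9. node 2  ⊔preds=[-6,4]  new=[-6,4]  old=[-6,2]  +wl: 1
  step 10. node 4  ⊔preds=[-5,4]  new=[-6,6]  old=[-6,4]  +wl: 3
  step 11. node 1  ⊔preds=[-6,4]  new=[-6,4]  old=[-6,2]  +wl: 0,2
  step 12. node 3  ⊔preds=[-6,6]  new=[-6,6]  old=[-6,4]  +wl: 
  step 13. node 0  ⊔preds=[-6,4]  new=[-5,6]  old=[-5,4]  +wl: 4
  step 14. node 2  ⊔preds=[-6,6]  new=[-6,6]  old=[-6,4]  +wl: 1
  step 15. node 4  ⊔preds=[-5,6]  new=[-6,6]  stable
  step 16. node 1  ⊔preds=[-6,6]  new=[-6,6]  old=[-6,4]  +wl: 0,2
  step 17. node 0  ⊔preds=[-6,6]  new=[-5,6]  stable
  step 18. node 2  ⊔preds=[-6,6]  new=[-6,6]  stable

Least fixpoint reached:
  node 0: [-5,6]
  node 1: [-6,6]
  node 2: [-6,6]
  node 3: [-6,6]
  node 4: [-6,6]

[-6,6]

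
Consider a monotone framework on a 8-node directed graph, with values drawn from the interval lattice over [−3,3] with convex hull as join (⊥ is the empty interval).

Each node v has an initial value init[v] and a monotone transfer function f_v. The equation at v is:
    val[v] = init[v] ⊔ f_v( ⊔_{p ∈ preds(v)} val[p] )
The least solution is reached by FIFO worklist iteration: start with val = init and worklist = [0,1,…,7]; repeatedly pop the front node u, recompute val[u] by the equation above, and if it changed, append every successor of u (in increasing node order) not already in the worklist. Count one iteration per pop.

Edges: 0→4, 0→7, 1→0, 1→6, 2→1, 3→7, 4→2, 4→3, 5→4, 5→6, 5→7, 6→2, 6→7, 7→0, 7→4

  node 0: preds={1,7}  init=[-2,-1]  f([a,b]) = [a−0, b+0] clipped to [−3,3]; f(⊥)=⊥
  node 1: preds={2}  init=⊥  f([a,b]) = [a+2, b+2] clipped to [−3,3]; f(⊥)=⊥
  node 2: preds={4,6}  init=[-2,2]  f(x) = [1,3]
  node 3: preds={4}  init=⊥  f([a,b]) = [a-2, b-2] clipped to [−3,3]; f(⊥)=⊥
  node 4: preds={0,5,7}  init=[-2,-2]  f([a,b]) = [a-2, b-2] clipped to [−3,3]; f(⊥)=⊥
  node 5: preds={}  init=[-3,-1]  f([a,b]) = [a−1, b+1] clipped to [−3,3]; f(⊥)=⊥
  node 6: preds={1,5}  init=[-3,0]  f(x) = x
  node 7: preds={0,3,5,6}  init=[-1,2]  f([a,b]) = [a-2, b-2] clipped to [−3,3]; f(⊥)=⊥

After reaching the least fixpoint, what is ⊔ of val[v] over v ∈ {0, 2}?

Trace (17 dequeues):
  [1] u=0 | in [-1,2] | out [-2,2] | prev [-2,-1] | push {}
  [2] u=1 | in [-2,2] | out [0,3] | prev ⊥ | push {0}
  [3] u=2 | in [-3,0] | out [-2,3] | prev [-2,2] | push {1}
  [4] u=3 | in [-2,-2] | out [-3,-3] | prev ⊥ | push {}
  [5] u=4 | in [-3,2] | out [-3,0] | prev [-2,-2] | push {2,3}
  [6] u=5 | in ⊥ | out [-3,-1] | ==
  [7] u=6 | in [-3,3] | out [-3,3] | prev [-3,0] | push {}
  [8] u=7 | in [-3,3] | out [-3,2] | prev [-1,2] | push {4}
  [9] u=0 | in [-3,3] | out [-3,3] | prev [-2,2] | push {7}
  [10] u=1 | in [-2,3] | out [0,3] | ==
  [11] u=2 | in [-3,3] | out [-2,3] | ==
  [12] u=3 | in [-3,0] | out [-3,-2] | prev [-3,-3] | push {}
  [13] u=4 | in [-3,3] | out [-3,1] | prev [-3,0] | push {2,3}
  [14] u=7 | in [-3,3] | out [-3,2] | ==
  [15] u=2 | in [-3,3] | out [-2,3] | ==
  [16] u=3 | in [-3,1] | out [-3,-1] | prev [-3,-2] | push {7}
  [17] u=7 | in [-3,3] | out [-3,2] | ==

Converged values:
  [0] [-3,3]
  [1] [0,3]
  [2] [-2,3]
  [3] [-3,-1]
  [4] [-3,1]
  [5] [-3,-1]
  [6] [-3,3]
  [7] [-3,2]

[-3,3]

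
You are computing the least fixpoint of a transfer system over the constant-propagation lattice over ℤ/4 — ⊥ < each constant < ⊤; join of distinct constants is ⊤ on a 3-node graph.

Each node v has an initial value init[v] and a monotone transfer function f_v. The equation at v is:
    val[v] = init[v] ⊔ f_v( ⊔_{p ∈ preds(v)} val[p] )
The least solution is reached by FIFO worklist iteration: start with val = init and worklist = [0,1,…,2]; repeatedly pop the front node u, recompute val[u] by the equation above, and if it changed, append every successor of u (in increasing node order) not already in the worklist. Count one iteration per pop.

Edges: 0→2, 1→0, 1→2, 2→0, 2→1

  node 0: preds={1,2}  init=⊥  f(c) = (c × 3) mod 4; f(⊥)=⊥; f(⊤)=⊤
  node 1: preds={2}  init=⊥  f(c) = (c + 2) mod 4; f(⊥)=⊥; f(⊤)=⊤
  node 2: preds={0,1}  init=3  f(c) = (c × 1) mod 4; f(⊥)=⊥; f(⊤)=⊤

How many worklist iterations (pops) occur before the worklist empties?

7

Worklist (7 pops):
  #1 pop 0: in=3 → 1 (was ⊥); enqueue []
  #2 pop 1: in=3 → 1 (was ⊥); enqueue [0]
  #3 pop 2: in=1 → ⊤ (was 3); enqueue [1]
  #4 pop 0: in=⊤ → ⊤ (was 1); enqueue [2]
  #5 pop 1: in=⊤ → ⊤ (was 1); enqueue [0]
  #6 pop 2: in=⊤ → ⊤ (no change)
  #7 pop 0: in=⊤ → ⊤ (no change)

Fixpoint:
  val[0] = ⊤
  val[1] = ⊤
  val[2] = ⊤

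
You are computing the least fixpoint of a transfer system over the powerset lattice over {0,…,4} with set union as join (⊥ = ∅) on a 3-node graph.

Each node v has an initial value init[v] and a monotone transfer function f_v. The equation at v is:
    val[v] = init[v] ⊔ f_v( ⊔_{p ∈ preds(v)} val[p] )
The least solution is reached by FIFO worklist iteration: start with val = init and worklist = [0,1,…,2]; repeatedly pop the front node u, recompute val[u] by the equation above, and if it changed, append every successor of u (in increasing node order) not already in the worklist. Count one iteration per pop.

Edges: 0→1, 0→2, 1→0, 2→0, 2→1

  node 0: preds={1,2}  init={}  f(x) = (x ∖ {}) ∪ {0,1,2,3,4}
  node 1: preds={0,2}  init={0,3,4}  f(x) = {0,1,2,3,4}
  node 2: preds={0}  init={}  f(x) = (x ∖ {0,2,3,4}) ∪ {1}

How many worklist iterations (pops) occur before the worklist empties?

Trace (5 dequeues):
  [1] u=0 | in {0,3,4} | out {0,1,2,3,4} | prev {} | push {}
  [2] u=1 | in {0,1,2,3,4} | out {0,1,2,3,4} | prev {0,3,4} | push {0}
  [3] u=2 | in {0,1,2,3,4} | out {1} | prev {} | push {1}
  [4] u=0 | in {0,1,2,3,4} | out {0,1,2,3,4} | ==
  [5] u=1 | in {0,1,2,3,4} | out {0,1,2,3,4} | ==

Converged values:
  [0] {0,1,2,3,4}
  [1] {0,1,2,3,4}
  [2] {1}

5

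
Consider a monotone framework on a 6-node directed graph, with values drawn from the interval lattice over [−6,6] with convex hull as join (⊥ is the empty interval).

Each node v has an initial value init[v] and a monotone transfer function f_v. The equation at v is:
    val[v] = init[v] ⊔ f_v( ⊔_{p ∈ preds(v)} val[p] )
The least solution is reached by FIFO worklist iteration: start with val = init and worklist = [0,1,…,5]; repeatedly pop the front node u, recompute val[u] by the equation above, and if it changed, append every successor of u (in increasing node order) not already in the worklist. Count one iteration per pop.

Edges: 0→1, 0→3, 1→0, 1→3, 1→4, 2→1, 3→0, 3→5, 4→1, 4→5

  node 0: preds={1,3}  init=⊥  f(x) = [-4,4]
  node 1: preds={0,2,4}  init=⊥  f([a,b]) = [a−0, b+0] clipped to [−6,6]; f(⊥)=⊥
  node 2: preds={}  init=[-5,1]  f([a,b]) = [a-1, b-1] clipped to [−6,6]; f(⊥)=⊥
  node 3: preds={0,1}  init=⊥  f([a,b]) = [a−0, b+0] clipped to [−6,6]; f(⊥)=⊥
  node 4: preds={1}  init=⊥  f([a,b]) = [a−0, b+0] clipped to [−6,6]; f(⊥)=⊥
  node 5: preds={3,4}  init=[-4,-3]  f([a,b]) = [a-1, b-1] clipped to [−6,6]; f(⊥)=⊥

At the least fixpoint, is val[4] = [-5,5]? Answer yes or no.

no

Worklist (8 pops):
  #1 pop 0: in=⊥ → [-4,4] (was ⊥); enqueue []
  #2 pop 1: in=[-5,4] → [-5,4] (was ⊥); enqueue [0]
  #3 pop 2: in=⊥ → [-5,1] (no change)
  #4 pop 3: in=[-5,4] → [-5,4] (was ⊥); enqueue []
  #5 pop 4: in=[-5,4] → [-5,4] (was ⊥); enqueue [1]
  #6 pop 5: in=[-5,4] → [-6,3] (was [-4,-3]); enqueue []
  #7 pop 0: in=[-5,4] → [-4,4] (no change)
  #8 pop 1: in=[-5,4] → [-5,4] (no change)

Fixpoint:
  val[0] = [-4,4]
  val[1] = [-5,4]
  val[2] = [-5,1]
  val[3] = [-5,4]
  val[4] = [-5,4]
  val[5] = [-6,3]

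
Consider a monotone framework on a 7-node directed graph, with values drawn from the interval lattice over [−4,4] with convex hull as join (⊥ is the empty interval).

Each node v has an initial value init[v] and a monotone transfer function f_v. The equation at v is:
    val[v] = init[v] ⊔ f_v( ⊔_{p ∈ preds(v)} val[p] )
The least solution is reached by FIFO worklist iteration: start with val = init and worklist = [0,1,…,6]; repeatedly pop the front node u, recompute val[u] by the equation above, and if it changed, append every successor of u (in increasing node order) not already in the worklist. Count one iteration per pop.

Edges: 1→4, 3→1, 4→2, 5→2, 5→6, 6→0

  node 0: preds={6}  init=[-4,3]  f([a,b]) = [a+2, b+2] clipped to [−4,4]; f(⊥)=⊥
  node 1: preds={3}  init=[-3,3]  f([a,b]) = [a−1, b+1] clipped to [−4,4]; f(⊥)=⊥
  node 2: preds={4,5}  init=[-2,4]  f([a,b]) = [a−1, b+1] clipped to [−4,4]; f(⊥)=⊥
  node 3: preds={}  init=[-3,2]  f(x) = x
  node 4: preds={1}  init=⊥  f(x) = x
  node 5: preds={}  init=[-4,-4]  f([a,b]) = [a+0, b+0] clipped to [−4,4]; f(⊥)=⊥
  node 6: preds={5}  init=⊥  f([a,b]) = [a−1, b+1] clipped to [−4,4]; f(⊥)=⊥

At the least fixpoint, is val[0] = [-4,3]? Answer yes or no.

Trace (9 dequeues):
  [1] u=0 | in ⊥ | out [-4,3] | ==
  [2] u=1 | in [-3,2] | out [-4,3] | prev [-3,3] | push {}
  [3] u=2 | in [-4,-4] | out [-4,4] | prev [-2,4] | push {}
  [4] u=3 | in ⊥ | out [-3,2] | ==
  [5] u=4 | in [-4,3] | out [-4,3] | prev ⊥ | push {2}
  [6] u=5 | in ⊥ | out [-4,-4] | ==
  [7] u=6 | in [-4,-4] | out [-4,-3] | prev ⊥ | push {0}
  [8] u=2 | in [-4,3] | out [-4,4] | ==
  [9] u=0 | in [-4,-3] | out [-4,3] | ==

Converged values:
  [0] [-4,3]
  [1] [-4,3]
  [2] [-4,4]
  [3] [-3,2]
  [4] [-4,3]
  [5] [-4,-4]
  [6] [-4,-3]

yes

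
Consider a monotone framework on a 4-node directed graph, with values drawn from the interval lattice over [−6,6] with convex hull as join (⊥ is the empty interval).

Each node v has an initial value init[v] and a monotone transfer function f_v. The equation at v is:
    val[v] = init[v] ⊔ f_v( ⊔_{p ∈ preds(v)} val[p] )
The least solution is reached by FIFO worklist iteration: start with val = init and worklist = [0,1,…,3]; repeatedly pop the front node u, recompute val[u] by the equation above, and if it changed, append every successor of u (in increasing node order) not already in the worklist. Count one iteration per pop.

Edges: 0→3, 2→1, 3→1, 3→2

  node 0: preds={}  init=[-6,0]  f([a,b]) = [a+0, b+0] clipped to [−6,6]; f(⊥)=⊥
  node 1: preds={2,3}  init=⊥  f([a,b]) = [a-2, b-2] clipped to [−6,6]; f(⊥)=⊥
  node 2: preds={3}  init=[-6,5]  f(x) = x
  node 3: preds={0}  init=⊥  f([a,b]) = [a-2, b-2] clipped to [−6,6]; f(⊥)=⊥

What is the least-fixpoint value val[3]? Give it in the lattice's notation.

[-6,-2]

Worklist (6 pops):
  #1 pop 0: in=⊥ → [-6,0] (no change)
  #2 pop 1: in=[-6,5] → [-6,3] (was ⊥); enqueue []
  #3 pop 2: in=⊥ → [-6,5] (no change)
  #4 pop 3: in=[-6,0] → [-6,-2] (was ⊥); enqueue [1,2]
  #5 pop 1: in=[-6,5] → [-6,3] (no change)
  #6 pop 2: in=[-6,-2] → [-6,5] (no change)

Fixpoint:
  val[0] = [-6,0]
  val[1] = [-6,3]
  val[2] = [-6,5]
  val[3] = [-6,-2]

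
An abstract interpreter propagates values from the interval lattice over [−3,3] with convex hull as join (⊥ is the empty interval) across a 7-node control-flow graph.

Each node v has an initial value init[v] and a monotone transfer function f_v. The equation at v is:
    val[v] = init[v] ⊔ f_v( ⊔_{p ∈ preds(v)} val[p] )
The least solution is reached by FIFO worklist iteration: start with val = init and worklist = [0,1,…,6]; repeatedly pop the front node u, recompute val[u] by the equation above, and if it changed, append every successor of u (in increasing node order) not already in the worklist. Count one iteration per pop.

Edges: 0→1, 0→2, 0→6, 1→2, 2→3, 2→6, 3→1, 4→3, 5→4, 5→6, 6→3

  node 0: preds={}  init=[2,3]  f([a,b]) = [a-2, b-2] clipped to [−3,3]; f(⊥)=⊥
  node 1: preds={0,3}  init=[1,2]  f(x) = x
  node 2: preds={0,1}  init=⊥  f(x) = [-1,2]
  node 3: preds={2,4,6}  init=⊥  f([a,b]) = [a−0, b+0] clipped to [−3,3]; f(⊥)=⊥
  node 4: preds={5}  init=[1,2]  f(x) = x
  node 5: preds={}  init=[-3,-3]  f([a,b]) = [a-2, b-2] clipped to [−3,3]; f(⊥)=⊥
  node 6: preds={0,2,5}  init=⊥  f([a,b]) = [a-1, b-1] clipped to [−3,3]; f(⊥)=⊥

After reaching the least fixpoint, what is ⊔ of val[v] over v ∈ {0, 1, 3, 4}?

[-3,3]

Trace (12 dequeues):
  [1] u=0 | in ⊥ | out [2,3] | ==
  [2] u=1 | in [2,3] | out [1,3] | prev [1,2] | push {}
  [3] u=2 | in [1,3] | out [-1,2] | prev ⊥ | push {}
  [4] u=3 | in [-1,2] | out [-1,2] | prev ⊥ | push {1}
  [5] u=4 | in [-3,-3] | out [-3,2] | prev [1,2] | push {3}
  [6] u=5 | in ⊥ | out [-3,-3] | ==
  [7] u=6 | in [-3,3] | out [-3,2] | prev ⊥ | push {}
  [8] u=1 | in [-1,3] | out [-1,3] | prev [1,3] | push {2}
  [9] u=3 | in [-3,2] | out [-3,2] | prev [-1,2] | push {1}
  [10] u=2 | in [-1,3] | out [-1,2] | ==
  [11] u=1 | in [-3,3] | out [-3,3] | prev [-1,3] | push {2}
  [12] u=2 | in [-3,3] | out [-1,2] | ==

Converged values:
  [0] [2,3]
  [1] [-3,3]
  [2] [-1,2]
  [3] [-3,2]
  [4] [-3,2]
  [5] [-3,-3]
  [6] [-3,2]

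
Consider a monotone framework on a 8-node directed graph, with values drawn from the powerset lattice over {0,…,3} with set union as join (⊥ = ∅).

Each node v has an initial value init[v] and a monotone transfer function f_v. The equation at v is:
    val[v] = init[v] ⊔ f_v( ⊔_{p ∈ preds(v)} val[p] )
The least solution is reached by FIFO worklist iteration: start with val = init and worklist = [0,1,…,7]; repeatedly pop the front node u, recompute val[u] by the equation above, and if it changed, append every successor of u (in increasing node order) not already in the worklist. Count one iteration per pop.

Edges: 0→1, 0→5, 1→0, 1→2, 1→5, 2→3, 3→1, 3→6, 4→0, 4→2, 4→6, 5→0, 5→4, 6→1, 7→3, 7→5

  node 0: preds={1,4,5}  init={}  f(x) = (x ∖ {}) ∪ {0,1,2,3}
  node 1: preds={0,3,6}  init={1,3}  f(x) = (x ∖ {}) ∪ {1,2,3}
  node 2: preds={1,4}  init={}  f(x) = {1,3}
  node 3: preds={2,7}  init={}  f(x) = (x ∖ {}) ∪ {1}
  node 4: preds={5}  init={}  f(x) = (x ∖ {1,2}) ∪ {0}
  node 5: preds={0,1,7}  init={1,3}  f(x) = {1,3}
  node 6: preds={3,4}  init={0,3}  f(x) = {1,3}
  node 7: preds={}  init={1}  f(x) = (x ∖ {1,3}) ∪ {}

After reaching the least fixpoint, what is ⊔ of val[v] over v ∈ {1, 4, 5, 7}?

Worklist (11 pops):
  #1 pop 0: in={1,3} → {0,1,2,3} (was {}); enqueue []
  #2 pop 1: in={0,1,2,3} → {0,1,2,3} (was {1,3}); enqueue [0]
  #3 pop 2: in={0,1,2,3} → {1,3} (was {}); enqueue []
  #4 pop 3: in={1,3} → {1,3} (was {}); enqueue [1]
  #5 pop 4: in={1,3} → {0,3} (was {}); enqueue [2]
  #6 pop 5: in={0,1,2,3} → {1,3} (no change)
  #7 pop 6: in={0,1,3} → {0,1,3} (was {0,3}); enqueue []
  #8 pop 7: in={} → {1} (no change)
  #9 pop 0: in={0,1,2,3} → {0,1,2,3} (no change)
  #10 pop 1: in={0,1,2,3} → {0,1,2,3} (no change)
  #11 pop 2: in={0,1,2,3} → {1,3} (no change)

Fixpoint:
  val[0] = {0,1,2,3}
  val[1] = {0,1,2,3}
  val[2] = {1,3}
  val[3] = {1,3}
  val[4] = {0,3}
  val[5] = {1,3}
  val[6] = {0,1,3}
  val[7] = {1}

{0,1,2,3}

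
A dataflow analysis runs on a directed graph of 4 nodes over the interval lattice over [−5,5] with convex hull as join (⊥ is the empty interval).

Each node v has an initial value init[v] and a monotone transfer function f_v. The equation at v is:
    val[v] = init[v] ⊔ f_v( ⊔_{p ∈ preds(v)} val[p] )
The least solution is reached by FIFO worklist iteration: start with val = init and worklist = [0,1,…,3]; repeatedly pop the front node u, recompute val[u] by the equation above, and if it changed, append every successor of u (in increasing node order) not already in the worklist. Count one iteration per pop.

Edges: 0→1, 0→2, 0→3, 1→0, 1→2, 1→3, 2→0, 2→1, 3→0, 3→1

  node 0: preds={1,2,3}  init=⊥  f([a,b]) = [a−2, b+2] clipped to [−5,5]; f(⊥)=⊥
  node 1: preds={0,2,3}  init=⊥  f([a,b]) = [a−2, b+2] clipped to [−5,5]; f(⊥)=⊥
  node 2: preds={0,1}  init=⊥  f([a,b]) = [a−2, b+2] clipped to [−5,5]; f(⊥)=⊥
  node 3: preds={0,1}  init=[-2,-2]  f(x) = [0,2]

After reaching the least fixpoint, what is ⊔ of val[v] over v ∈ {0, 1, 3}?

Iteration log — 10 steps:
  step 1. node 0  ⊔preds=[-2,-2]  new=[-4,0]  old=⊥  +wl: 
  step 2. node 1  ⊔preds=[-4,0]  new=[-5,2]  old=⊥  +wl: 0
  step 3. node 2  ⊔preds=[-5,2]  new=[-5,4]  old=⊥  +wl: 1
  step 4. node 3  ⊔preds=[-5,2]  new=[-2,2]  old=[-2,-2]  +wl: 
  step 5. node 0  ⊔preds=[-5,4]  new=[-5,5]  old=[-4,0]  +wl: 2,3
  step 6. node 1  ⊔preds=[-5,5]  new=[-5,5]  old=[-5,2]  +wl: 0
  step 7. node 2  ⊔preds=[-5,5]  new=[-5,5]  old=[-5,4]  +wl: 1
  step 8. node 3  ⊔preds=[-5,5]  new=[-2,2]  stable
  step 9. node 0  ⊔preds=[-5,5]  new=[-5,5]  stable
  step 10. node 1  ⊔preds=[-5,5]  new=[-5,5]  stable

Least fixpoint reached:
  node 0: [-5,5]
  node 1: [-5,5]
  node 2: [-5,5]
  node 3: [-2,2]

[-5,5]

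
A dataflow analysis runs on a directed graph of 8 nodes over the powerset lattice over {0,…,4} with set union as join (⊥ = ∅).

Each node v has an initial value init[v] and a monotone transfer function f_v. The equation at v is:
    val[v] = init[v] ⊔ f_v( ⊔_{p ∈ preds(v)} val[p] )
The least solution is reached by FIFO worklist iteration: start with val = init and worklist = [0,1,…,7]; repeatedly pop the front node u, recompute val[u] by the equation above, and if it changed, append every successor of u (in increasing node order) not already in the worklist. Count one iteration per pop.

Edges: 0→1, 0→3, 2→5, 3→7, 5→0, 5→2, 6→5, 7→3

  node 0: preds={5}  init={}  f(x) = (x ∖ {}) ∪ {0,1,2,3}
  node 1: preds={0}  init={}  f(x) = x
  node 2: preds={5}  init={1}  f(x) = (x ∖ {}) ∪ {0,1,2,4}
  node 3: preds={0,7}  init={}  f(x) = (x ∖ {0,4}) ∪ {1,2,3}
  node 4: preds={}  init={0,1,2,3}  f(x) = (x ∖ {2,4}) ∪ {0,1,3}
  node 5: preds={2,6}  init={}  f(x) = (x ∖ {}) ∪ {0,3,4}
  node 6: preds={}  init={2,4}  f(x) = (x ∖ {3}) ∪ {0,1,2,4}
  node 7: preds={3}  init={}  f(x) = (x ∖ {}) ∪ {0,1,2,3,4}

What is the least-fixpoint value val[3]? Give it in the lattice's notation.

{1,2,3}

Trace (13 dequeues):
  [1] u=0 | in {} | out {0,1,2,3} | prev {} | push {}
  [2] u=1 | in {0,1,2,3} | out {0,1,2,3} | prev {} | push {}
  [3] u=2 | in {} | out {0,1,2,4} | prev {1} | push {}
  [4] u=3 | in {0,1,2,3} | out {1,2,3} | prev {} | push {}
  [5] u=4 | in {} | out {0,1,2,3} | ==
  [6] u=5 | in {0,1,2,4} | out {0,1,2,3,4} | prev {} | push {0,2}
  [7] u=6 | in {} | out {0,1,2,4} | prev {2,4} | push {5}
  [8] u=7 | in {1,2,3} | out {0,1,2,3,4} | prev {} | push {3}
  [9] u=0 | in {0,1,2,3,4} | out {0,1,2,3,4} | prev {0,1,2,3} | push {1}
  [10] u=2 | in {0,1,2,3,4} | out {0,1,2,3,4} | prev {0,1,2,4} | push {}
  [11] u=5 | in {0,1,2,3,4} | out {0,1,2,3,4} | ==
  [12] u=3 | in {0,1,2,3,4} | out {1,2,3} | ==
  [13] u=1 | in {0,1,2,3,4} | out {0,1,2,3,4} | prev {0,1,2,3} | push {}

Converged values:
  [0] {0,1,2,3,4}
  [1] {0,1,2,3,4}
  [2] {0,1,2,3,4}
  [3] {1,2,3}
  [4] {0,1,2,3}
  [5] {0,1,2,3,4}
  [6] {0,1,2,4}
  [7] {0,1,2,3,4}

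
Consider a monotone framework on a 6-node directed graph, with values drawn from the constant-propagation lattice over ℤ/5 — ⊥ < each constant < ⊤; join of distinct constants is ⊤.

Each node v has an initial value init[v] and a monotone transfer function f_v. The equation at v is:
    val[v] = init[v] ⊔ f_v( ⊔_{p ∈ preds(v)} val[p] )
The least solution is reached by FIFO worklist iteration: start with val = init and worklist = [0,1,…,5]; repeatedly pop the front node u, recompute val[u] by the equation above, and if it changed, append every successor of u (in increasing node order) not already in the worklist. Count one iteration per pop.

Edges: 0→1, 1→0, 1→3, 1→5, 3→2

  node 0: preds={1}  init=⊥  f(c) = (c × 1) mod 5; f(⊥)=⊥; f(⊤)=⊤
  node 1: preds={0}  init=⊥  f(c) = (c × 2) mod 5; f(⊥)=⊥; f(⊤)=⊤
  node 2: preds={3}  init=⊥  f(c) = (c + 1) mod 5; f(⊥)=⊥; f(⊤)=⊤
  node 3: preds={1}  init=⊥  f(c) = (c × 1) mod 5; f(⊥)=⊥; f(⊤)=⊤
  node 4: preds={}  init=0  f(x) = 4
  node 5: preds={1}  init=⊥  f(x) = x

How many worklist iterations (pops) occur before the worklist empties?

6

Worklist (6 pops):
  #1 pop 0: in=⊥ → ⊥ (no change)
  #2 pop 1: in=⊥ → ⊥ (no change)
  #3 pop 2: in=⊥ → ⊥ (no change)
  #4 pop 3: in=⊥ → ⊥ (no change)
  #5 pop 4: in=⊥ → ⊤ (was 0); enqueue []
  #6 pop 5: in=⊥ → ⊥ (no change)

Fixpoint:
  val[0] = ⊥
  val[1] = ⊥
  val[2] = ⊥
  val[3] = ⊥
  val[4] = ⊤
  val[5] = ⊥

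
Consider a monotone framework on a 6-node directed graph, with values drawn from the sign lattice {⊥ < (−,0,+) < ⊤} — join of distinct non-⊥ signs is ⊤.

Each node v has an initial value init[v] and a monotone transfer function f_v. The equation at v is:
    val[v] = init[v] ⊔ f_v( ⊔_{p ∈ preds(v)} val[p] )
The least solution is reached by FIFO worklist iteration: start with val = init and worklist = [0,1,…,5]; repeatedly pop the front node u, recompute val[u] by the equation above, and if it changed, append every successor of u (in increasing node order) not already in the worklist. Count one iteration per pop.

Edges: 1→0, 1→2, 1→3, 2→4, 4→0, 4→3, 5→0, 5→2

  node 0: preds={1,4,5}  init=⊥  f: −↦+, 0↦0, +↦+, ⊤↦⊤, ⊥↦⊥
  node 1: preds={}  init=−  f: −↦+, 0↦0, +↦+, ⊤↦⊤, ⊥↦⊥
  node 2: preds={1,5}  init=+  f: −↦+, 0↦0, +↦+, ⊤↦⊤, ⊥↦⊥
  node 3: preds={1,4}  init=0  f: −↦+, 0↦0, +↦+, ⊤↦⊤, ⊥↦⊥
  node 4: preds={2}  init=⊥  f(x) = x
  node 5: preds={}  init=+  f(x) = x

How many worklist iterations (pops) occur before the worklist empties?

Worklist (8 pops):
  #1 pop 0: in=⊤ → ⊤ (was ⊥); enqueue []
  #2 pop 1: in=⊥ → − (no change)
  #3 pop 2: in=⊤ → ⊤ (was +); enqueue []
  #4 pop 3: in=− → ⊤ (was 0); enqueue []
  #5 pop 4: in=⊤ → ⊤ (was ⊥); enqueue [0,3]
  #6 pop 5: in=⊥ → + (no change)
  #7 pop 0: in=⊤ → ⊤ (no change)
  #8 pop 3: in=⊤ → ⊤ (no change)

Fixpoint:
  val[0] = ⊤
  val[1] = −
  val[2] = ⊤
  val[3] = ⊤
  val[4] = ⊤
  val[5] = +

8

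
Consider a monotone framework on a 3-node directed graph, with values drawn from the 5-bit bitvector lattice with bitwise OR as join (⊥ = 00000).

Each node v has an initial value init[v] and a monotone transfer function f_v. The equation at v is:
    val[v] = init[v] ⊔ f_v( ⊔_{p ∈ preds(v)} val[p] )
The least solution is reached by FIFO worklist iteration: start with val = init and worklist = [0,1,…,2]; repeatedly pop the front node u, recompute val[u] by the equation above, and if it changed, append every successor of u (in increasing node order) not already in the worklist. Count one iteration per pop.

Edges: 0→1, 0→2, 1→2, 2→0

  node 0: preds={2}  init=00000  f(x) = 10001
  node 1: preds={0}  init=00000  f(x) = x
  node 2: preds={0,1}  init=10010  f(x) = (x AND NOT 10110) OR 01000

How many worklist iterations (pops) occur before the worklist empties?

Iteration log — 4 steps:
  step 1. node 0  ⊔preds=10010  new=10001  old=00000  +wl: 
  step 2. node 1  ⊔preds=10001  new=10001  old=00000  +wl: 
  step 3. node 2  ⊔preds=10001  new=11011  old=10010  +wl: 0
  step 4. node 0  ⊔preds=11011  new=10001  stable

Least fixpoint reached:
  node 0: 10001
  node 1: 10001
  node 2: 11011

4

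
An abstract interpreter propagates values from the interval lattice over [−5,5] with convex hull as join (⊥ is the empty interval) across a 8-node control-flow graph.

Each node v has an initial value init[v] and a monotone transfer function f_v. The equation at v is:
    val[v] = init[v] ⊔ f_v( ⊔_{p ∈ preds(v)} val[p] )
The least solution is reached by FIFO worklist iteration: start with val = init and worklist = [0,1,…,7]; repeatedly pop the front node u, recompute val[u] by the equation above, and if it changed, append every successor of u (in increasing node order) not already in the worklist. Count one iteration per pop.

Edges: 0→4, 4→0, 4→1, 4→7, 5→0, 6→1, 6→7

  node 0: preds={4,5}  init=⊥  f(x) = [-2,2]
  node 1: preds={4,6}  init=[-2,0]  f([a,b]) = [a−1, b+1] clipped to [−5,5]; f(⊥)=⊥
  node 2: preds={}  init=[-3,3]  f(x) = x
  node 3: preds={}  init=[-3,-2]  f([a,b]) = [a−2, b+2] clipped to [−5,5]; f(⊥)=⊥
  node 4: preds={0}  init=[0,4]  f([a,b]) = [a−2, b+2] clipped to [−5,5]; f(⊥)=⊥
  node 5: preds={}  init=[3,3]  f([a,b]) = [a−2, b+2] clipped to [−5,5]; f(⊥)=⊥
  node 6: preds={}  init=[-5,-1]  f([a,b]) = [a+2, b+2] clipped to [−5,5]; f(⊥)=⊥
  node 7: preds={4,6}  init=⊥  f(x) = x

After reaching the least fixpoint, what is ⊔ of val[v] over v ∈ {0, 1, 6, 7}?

Worklist (10 pops):
  #1 pop 0: in=[0,4] → [-2,2] (was ⊥); enqueue []
  #2 pop 1: in=[-5,4] → [-5,5] (was [-2,0]); enqueue []
  #3 pop 2: in=⊥ → [-3,3] (no change)
  #4 pop 3: in=⊥ → [-3,-2] (no change)
  #5 pop 4: in=[-2,2] → [-4,4] (was [0,4]); enqueue [0,1]
  #6 pop 5: in=⊥ → [3,3] (no change)
  #7 pop 6: in=⊥ → [-5,-1] (no change)
  #8 pop 7: in=[-5,4] → [-5,4] (was ⊥); enqueue []
  #9 pop 0: in=[-4,4] → [-2,2] (no change)
  #10 pop 1: in=[-5,4] → [-5,5] (no change)

Fixpoint:
  val[0] = [-2,2]
  val[1] = [-5,5]
  val[2] = [-3,3]
  val[3] = [-3,-2]
  val[4] = [-4,4]
  val[5] = [3,3]
  val[6] = [-5,-1]
  val[7] = [-5,4]

[-5,5]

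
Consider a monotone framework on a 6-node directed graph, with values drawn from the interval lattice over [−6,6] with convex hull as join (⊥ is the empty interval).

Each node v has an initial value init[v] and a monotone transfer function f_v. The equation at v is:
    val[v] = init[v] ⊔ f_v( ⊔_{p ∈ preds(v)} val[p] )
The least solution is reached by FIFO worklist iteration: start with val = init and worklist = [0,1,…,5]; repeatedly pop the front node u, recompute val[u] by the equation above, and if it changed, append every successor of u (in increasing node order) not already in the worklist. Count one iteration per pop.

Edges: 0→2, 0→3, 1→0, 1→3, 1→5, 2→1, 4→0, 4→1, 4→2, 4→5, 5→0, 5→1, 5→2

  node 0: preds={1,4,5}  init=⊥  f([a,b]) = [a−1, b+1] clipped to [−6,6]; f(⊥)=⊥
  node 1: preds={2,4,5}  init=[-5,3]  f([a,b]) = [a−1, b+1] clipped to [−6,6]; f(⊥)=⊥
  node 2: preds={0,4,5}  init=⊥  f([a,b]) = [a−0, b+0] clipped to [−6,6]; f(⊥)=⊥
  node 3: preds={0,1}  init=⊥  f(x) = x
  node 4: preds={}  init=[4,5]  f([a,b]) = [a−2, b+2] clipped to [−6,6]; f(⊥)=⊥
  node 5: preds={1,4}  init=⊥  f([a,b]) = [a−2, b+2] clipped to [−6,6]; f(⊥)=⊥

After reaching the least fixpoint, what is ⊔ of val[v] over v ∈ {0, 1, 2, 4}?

[-6,6]

Iteration log — 12 steps:
  step 1. node 0  ⊔preds=[-5,5]  new=[-6,6]  old=⊥  +wl: 
  step 2. node 1  ⊔preds=[4,5]  new=[-5,6]  old=[-5,3]  +wl: 0
  step 3. node 2  ⊔preds=[-6,6]  new=[-6,6]  old=⊥  +wl: 1
  step 4. node 3  ⊔preds=[-6,6]  new=[-6,6]  old=⊥  +wl: 
  step 5. node 4  ⊔preds=⊥  new=[4,5]  stable
  step 6. node 5  ⊔preds=[-5,6]  new=[-6,6]  old=⊥  +wl: 2
  step 7. node 0  ⊔preds=[-6,6]  new=[-6,6]  stable
  step 8. node 1  ⊔preds=[-6,6]  new=[-6,6]  old=[-5,6]  +wl: 0,3,5
  step 9. node 2  ⊔preds=[-6,6]  new=[-6,6]  stable
  step 10. node 0  ⊔preds=[-6,6]  new=[-6,6]  stable
  step 11. node 3  ⊔preds=[-6,6]  new=[-6,6]  stable
  step 12. node 5  ⊔preds=[-6,6]  new=[-6,6]  stable

Least fixpoint reached:
  node 0: [-6,6]
  node 1: [-6,6]
  node 2: [-6,6]
  node 3: [-6,6]
  node 4: [4,5]
  node 5: [-6,6]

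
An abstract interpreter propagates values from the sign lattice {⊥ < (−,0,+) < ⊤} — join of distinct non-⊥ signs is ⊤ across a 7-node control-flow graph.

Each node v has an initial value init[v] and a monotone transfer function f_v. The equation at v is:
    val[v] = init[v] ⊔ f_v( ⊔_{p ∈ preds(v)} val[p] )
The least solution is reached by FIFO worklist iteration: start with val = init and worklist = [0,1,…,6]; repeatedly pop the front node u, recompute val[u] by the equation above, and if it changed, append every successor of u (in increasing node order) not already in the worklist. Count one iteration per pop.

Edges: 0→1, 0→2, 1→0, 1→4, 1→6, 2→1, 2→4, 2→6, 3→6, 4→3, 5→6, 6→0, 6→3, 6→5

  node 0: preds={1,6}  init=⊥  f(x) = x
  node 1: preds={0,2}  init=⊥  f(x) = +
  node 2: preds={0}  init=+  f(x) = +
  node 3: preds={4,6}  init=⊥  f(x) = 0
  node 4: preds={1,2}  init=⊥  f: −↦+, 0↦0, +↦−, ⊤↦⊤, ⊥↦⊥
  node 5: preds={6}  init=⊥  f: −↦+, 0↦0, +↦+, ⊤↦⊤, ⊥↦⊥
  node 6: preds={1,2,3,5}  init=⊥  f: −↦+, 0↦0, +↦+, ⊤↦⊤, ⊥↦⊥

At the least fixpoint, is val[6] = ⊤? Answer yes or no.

Iteration log — 13 steps:
  step 1. node 0  ⊔preds=⊥  new=⊥  stable
  step 2. node 1  ⊔preds=+  new=+  old=⊥  +wl: 0
  step 3. node 2  ⊔preds=⊥  new=+  stable
  step 4. node 3  ⊔preds=⊥  new=0  old=⊥  +wl: 
  step 5. node 4  ⊔preds=+  new=−  old=⊥  +wl: 3
  step 6. node 5  ⊔preds=⊥  new=⊥  stable
  step 7. node 6  ⊔preds=⊤  new=⊤  old=⊥  +wl: 5
  step 8. node 0  ⊔preds=⊤  new=⊤  old=⊥  +wl: 1,2
  step 9. node 3  ⊔preds=⊤  new=0  stable
  step 10. node 5  ⊔preds=⊤  new=⊤  old=⊥  +wl: 6
  step 11. node 1  ⊔preds=⊤  new=+  stable
  step 12. node 2  ⊔preds=⊤  new=+  stable
  step 13. node 6  ⊔preds=⊤  new=⊤  stable

Least fixpoint reached:
  node 0: ⊤
  node 1: +
  node 2: +
  node 3: 0
  node 4: −
  node 5: ⊤
  node 6: ⊤

yes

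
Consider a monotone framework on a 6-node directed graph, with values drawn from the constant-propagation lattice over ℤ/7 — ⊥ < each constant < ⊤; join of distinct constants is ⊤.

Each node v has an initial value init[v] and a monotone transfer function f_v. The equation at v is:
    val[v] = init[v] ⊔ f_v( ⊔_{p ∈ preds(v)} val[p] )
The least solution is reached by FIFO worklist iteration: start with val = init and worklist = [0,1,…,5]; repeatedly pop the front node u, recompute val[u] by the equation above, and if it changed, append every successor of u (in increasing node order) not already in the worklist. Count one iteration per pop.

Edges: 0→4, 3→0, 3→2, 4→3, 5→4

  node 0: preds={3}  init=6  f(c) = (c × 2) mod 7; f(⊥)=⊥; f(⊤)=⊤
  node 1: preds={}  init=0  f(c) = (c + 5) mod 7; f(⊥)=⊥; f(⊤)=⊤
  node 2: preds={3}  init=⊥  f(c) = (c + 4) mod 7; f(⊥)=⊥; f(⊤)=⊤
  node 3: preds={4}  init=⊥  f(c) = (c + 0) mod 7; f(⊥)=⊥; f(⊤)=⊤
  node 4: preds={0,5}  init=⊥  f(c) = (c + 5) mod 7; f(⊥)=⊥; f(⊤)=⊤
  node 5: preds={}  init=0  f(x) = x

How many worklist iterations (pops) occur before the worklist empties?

10

Iteration log — 10 steps:
  step 1. node 0  ⊔preds=⊥  new=6  stable
  step 2. node 1  ⊔preds=⊥  new=0  stable
  step 3. node 2  ⊔preds=⊥  new=⊥  stable
  step 4. node 3  ⊔preds=⊥  new=⊥  stable
  step 5. node 4  ⊔preds=⊤  new=⊤  old=⊥  +wl: 3
  step 6. node 5  ⊔preds=⊥  new=0  stable
  step 7. node 3  ⊔preds=⊤  new=⊤  old=⊥  +wl: 0,2
  step 8. node 0  ⊔preds=⊤  new=⊤  old=6  +wl: 4
  step 9. node 2  ⊔preds=⊤  new=⊤  old=⊥  +wl: 
  step 10. node 4  ⊔preds=⊤  new=⊤  stable

Least fixpoint reached:
  node 0: ⊤
  node 1: 0
  node 2: ⊤
  node 3: ⊤
  node 4: ⊤
  node 5: 0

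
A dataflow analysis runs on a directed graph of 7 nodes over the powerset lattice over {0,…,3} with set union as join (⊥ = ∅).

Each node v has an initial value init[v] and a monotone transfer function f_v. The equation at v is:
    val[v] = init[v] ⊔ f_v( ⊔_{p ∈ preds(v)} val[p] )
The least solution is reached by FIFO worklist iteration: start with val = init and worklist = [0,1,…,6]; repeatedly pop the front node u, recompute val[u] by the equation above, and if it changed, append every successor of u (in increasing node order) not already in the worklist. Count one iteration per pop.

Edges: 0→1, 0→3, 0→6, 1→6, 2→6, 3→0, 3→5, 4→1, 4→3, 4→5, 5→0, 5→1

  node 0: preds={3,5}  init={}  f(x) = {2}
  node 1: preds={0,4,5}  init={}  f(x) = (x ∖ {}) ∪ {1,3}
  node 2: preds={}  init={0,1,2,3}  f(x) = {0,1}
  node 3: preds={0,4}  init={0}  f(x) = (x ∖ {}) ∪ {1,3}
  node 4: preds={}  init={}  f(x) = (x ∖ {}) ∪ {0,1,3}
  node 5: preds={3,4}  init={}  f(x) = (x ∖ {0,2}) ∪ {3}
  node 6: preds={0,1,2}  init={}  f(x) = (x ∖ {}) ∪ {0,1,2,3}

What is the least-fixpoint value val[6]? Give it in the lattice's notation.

{0,1,2,3}

Iteration log — 11 steps:
  step 1. node 0  ⊔preds={0}  new={2}  old={}  +wl: 
  step 2. node 1  ⊔preds={2}  new={1,2,3}  old={}  +wl: 
  step 3. node 2  ⊔preds={}  new={0,1,2,3}  stable
  step 4. node 3  ⊔preds={2}  new={0,1,2,3}  old={0}  +wl: 0
  step 5. node 4  ⊔preds={}  new={0,1,3}  old={}  +wl: 1,3
  step 6. node 5  ⊔preds={0,1,2,3}  new={1,3}  old={}  +wl: 
  step 7. node 6  ⊔preds={0,1,2,3}  new={0,1,2,3}  old={}  +wl: 
  step 8. node 0  ⊔preds={0,1,2,3}  new={2}  stable
  step 9. node 1  ⊔preds={0,1,2,3}  new={0,1,2,3}  old={1,2,3}  +wl: 6
  step 10. node 3  ⊔preds={0,1,2,3}  new={0,1,2,3}  stable
  step 11. node 6  ⊔preds={0,1,2,3}  new={0,1,2,3}  stable

Least fixpoint reached:
  node 0: {2}
  node 1: {0,1,2,3}
  node 2: {0,1,2,3}
  node 3: {0,1,2,3}
  node 4: {0,1,3}
  node 5: {1,3}
  node 6: {0,1,2,3}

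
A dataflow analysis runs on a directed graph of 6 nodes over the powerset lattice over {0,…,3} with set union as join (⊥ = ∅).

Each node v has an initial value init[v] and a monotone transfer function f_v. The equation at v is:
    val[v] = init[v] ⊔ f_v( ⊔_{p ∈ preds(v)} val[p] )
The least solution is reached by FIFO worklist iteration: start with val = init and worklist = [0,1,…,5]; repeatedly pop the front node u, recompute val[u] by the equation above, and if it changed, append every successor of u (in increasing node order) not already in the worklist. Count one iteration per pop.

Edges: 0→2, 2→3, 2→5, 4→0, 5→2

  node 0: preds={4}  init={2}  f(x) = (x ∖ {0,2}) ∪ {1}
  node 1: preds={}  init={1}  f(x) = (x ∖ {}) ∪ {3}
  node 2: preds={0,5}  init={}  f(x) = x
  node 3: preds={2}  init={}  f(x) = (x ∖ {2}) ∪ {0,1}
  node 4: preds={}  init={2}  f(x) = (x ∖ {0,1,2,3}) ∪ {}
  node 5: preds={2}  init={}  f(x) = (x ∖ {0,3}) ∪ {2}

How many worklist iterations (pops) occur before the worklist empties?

Iteration log — 7 steps:
  step 1. node 0  ⊔preds={2}  new={1,2}  old={2}  +wl: 
  step 2. node 1  ⊔preds={}  new={1,3}  old={1}  +wl: 
  step 3. node 2  ⊔preds={1,2}  new={1,2}  old={}  +wl: 
  step 4. node 3  ⊔preds={1,2}  new={0,1}  old={}  +wl: 
  step 5. node 4  ⊔preds={}  new={2}  stable
  step 6. node 5  ⊔preds={1,2}  new={1,2}  old={}  +wl: 2
  step 7. node 2  ⊔preds={1,2}  new={1,2}  stable

Least fixpoint reached:
  node 0: {1,2}
  node 1: {1,3}
  node 2: {1,2}
  node 3: {0,1}
  node 4: {2}
  node 5: {1,2}

7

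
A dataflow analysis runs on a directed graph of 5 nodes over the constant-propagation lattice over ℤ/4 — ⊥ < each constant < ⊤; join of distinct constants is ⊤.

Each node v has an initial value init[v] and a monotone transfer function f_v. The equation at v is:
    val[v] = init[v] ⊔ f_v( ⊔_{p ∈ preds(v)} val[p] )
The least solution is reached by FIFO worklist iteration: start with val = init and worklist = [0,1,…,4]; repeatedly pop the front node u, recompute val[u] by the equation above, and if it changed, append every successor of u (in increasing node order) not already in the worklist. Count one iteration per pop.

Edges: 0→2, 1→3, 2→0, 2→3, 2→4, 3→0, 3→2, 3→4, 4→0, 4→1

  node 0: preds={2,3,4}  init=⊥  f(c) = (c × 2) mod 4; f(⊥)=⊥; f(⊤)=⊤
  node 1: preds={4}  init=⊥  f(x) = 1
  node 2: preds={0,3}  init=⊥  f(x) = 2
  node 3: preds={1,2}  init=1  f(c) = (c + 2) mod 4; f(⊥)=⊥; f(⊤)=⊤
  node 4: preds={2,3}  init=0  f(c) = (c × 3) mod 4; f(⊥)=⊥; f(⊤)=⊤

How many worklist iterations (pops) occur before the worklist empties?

Worklist (8 pops):
  #1 pop 0: in=⊤ → ⊤ (was ⊥); enqueue []
  #2 pop 1: in=0 → 1 (was ⊥); enqueue []
  #3 pop 2: in=⊤ → 2 (was ⊥); enqueue [0]
  #4 pop 3: in=⊤ → ⊤ (was 1); enqueue [2]
  #5 pop 4: in=⊤ → ⊤ (was 0); enqueue [1]
  #6 pop 0: in=⊤ → ⊤ (no change)
  #7 pop 2: in=⊤ → 2 (no change)
  #8 pop 1: in=⊤ → 1 (no change)

Fixpoint:
  val[0] = ⊤
  val[1] = 1
  val[2] = 2
  val[3] = ⊤
  val[4] = ⊤

8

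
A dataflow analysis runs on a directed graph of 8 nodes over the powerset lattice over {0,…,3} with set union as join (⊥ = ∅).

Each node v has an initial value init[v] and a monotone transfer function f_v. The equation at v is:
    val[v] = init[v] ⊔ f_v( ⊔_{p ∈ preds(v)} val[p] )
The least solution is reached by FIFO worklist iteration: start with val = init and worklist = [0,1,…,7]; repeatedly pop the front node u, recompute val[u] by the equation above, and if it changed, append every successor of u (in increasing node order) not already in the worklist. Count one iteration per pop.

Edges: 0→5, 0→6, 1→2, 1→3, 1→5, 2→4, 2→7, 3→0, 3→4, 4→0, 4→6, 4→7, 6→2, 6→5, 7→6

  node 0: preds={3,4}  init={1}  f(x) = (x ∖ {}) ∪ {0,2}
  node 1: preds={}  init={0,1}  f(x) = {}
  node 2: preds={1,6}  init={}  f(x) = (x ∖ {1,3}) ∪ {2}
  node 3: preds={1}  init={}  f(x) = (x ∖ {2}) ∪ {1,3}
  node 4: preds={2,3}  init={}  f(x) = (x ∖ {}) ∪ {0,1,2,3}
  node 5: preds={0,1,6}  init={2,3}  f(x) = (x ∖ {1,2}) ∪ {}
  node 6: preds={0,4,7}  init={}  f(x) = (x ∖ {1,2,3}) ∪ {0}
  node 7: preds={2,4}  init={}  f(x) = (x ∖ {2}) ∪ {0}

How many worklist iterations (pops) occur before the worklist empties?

Iteration log — 12 steps:
  step 1. node 0  ⊔preds={}  new={0,1,2}  old={1}  +wl: 
  step 2. node 1  ⊔preds={}  new={0,1}  stable
  step 3. node 2  ⊔preds={0,1}  new={0,2}  old={}  +wl: 
  step 4. node 3  ⊔preds={0,1}  new={0,1,3}  old={}  +wl: 0
  step 5. node 4  ⊔preds={0,1,2,3}  new={0,1,2,3}  old={}  +wl: 
  step 6. node 5  ⊔preds={0,1,2}  new={0,2,3}  old={2,3}  +wl: 
  step 7. node 6  ⊔preds={0,1,2,3}  new={0}  old={}  +wl: 2,5
  step 8. node 7  ⊔preds={0,1,2,3}  new={0,1,3}  old={}  +wl: 6
  step 9. node 0  ⊔preds={0,1,2,3}  new={0,1,2,3}  old={0,1,2}  +wl: 
  step 10. node 2  ⊔preds={0,1}  new={0,2}  stable
  step 11. node 5  ⊔preds={0,1,2,3}  new={0,2,3}  stable
  step 12. node 6  ⊔preds={0,1,2,3}  new={0}  stable

Least fixpoint reached:
  node 0: {0,1,2,3}
  node 1: {0,1}
  node 2: {0,2}
  node 3: {0,1,3}
  node 4: {0,1,2,3}
  node 5: {0,2,3}
  node 6: {0}
  node 7: {0,1,3}

12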